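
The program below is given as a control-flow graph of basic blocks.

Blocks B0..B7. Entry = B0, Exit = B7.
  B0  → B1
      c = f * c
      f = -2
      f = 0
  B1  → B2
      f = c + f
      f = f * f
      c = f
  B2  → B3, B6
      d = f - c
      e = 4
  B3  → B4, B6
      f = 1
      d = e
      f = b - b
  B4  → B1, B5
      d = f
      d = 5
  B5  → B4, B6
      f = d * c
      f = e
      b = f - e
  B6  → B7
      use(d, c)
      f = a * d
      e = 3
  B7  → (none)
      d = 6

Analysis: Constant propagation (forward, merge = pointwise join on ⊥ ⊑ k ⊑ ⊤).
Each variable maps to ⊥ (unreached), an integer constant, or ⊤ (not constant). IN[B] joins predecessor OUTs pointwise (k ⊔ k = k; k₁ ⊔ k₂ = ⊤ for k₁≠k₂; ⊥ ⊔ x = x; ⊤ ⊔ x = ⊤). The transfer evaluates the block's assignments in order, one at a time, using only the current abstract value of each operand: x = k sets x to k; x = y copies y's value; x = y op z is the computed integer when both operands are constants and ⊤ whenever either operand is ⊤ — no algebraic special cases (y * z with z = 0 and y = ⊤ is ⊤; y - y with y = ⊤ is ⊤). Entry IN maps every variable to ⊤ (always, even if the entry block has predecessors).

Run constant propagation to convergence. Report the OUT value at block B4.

Answer: {a: ⊤, b: ⊤, c: ⊤, d: 5, e: 4, f: ⊤}

Trace:
Per-block solution:
  B0: | IN=(all ⊤) | OUT={f:0; rest ⊤}
  B1: | IN=(all ⊤) | OUT=(all ⊤)
  B2: | IN=(all ⊤) | OUT={e:4; rest ⊤}
  B3: | IN={e:4; rest ⊤} | OUT={d:4, e:4; rest ⊤}
  B4: | IN={e:4; rest ⊤} | OUT={d:5, e:4; rest ⊤}
  B5: | IN={d:5, e:4; rest ⊤} | OUT={b:0, d:5, e:4, f:4; rest ⊤}
  B6: | IN={e:4; rest ⊤} | OUT={e:3; rest ⊤}
  B7: | IN={e:3; rest ⊤} | OUT={d:6, e:3; rest ⊤}

Merge at B4: IN[B4] = OUT[B3] ⊔ OUT[B5] = {a: ⊤, b: ⊤, c: ⊤, d: ⊤, e: 4, f: ⊤}
Applying B4's transfer function to that IN value gives OUT[B4] (row B4 above).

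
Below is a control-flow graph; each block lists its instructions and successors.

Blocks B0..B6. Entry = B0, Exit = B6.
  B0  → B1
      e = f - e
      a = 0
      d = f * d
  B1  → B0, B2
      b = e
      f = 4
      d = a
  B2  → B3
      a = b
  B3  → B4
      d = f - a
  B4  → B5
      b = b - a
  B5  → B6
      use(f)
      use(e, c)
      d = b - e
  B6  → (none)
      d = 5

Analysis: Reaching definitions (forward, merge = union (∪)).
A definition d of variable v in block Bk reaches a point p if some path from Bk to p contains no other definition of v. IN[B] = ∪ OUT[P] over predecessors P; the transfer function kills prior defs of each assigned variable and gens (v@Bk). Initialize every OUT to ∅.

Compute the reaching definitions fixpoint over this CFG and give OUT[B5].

Converged values:
  B0: | IN={a@B0, b@B1, d@B1, e@B0, f@B1} | OUT={a@B0, b@B1, d@B0, e@B0, f@B1}
  B1: | IN={a@B0, b@B1, d@B0, e@B0, f@B1} | OUT={a@B0, b@B1, d@B1, e@B0, f@B1}
  B2: | IN={a@B0, b@B1, d@B1, e@B0, f@B1} | OUT={a@B2, b@B1, d@B1, e@B0, f@B1}
  B3: | IN={a@B2, b@B1, d@B1, e@B0, f@B1} | OUT={a@B2, b@B1, d@B3, e@B0, f@B1}
  B4: | IN={a@B2, b@B1, d@B3, e@B0, f@B1} | OUT={a@B2, b@B4, d@B3, e@B0, f@B1}
  B5: | IN={a@B2, b@B4, d@B3, e@B0, f@B1} | OUT={a@B2, b@B4, d@B5, e@B0, f@B1}
  B6: | IN={a@B2, b@B4, d@B5, e@B0, f@B1} | OUT={a@B2, b@B4, d@B6, e@B0, f@B1}

Merge at B5: IN[B5] = OUT[B4] = {a@B2, b@B4, d@B3, e@B0, f@B1}
Applying B5's transfer function to that IN value gives OUT[B5] (row B5 above).

Answer: {a@B2, b@B4, d@B5, e@B0, f@B1}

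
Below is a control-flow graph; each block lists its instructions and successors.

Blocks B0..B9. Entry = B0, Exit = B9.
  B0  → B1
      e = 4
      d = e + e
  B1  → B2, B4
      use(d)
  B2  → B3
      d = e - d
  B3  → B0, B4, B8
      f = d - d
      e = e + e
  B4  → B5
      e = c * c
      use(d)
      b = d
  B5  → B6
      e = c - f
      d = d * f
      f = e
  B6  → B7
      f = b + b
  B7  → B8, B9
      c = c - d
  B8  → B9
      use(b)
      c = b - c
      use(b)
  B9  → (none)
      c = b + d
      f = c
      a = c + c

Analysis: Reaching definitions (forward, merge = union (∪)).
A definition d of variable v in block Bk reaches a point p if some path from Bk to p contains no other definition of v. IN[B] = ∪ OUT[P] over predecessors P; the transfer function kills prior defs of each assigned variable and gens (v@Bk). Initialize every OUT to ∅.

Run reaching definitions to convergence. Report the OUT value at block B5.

Fixpoint table:
  B0:   IN={d@B2, e@B3, f@B3}   OUT={d@B0, e@B0, f@B3}
  B1:   IN={d@B0, e@B0, f@B3}   OUT={d@B0, e@B0, f@B3}
  B2:   IN={d@B0, e@B0, f@B3}   OUT={d@B2, e@B0, f@B3}
  B3:   IN={d@B2, e@B0, f@B3}   OUT={d@B2, e@B3, f@B3}
  B4:   IN={d@B0, d@B2, e@B0, e@B3, f@B3}   OUT={b@B4, d@B0, d@B2, e@B4, f@B3}
  B5:   IN={b@B4, d@B0, d@B2, e@B4, f@B3}   OUT={b@B4, d@B5, e@B5, f@B5}
  B6:   IN={b@B4, d@B5, e@B5, f@B5}   OUT={b@B4, d@B5, e@B5, f@B6}
  B7:   IN={b@B4, d@B5, e@B5, f@B6}   OUT={b@B4, c@B7, d@B5, e@B5, f@B6}
  B8:   IN={b@B4, c@B7, d@B2, d@B5, e@B3, e@B5, f@B3, f@B6}   OUT={b@B4, c@B8, d@B2, d@B5, e@B3, e@B5, f@B3, f@B6}
  B9:   IN={b@B4, c@B7, c@B8, d@B2, d@B5, e@B3, e@B5, f@B3, f@B6}   OUT={a@B9, b@B4, c@B9, d@B2, d@B5, e@B3, e@B5, f@B9}

Merge at B5: IN[B5] = OUT[B4] = {b@B4, d@B0, d@B2, e@B4, f@B3}
Applying B5's transfer function to that IN value gives OUT[B5] (row B5 above).

Answer: {b@B4, d@B5, e@B5, f@B5}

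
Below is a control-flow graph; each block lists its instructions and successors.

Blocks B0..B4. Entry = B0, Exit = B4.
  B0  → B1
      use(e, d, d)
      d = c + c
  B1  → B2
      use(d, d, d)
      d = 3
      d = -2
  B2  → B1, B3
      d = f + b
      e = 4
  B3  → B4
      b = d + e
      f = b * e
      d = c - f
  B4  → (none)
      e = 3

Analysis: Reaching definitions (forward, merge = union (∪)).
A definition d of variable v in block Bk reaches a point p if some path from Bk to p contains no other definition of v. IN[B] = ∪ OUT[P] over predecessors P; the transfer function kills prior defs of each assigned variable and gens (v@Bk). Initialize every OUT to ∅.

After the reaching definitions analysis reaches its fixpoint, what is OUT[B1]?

Answer: {d@B1, e@B2}

Derivation:
Per-block solution:
  B0:  IN={}  OUT={d@B0}
  B1:  IN={d@B0, d@B2, e@B2}  OUT={d@B1, e@B2}
  B2:  IN={d@B1, e@B2}  OUT={d@B2, e@B2}
  B3:  IN={d@B2, e@B2}  OUT={b@B3, d@B3, e@B2, f@B3}
  B4:  IN={b@B3, d@B3, e@B2, f@B3}  OUT={b@B3, d@B3, e@B4, f@B3}

Merge at B1: IN[B1] = OUT[B0] ⊔ OUT[B2] = {d@B0, d@B2, e@B2}
Applying B1's transfer function to that IN value gives OUT[B1] (row B1 above).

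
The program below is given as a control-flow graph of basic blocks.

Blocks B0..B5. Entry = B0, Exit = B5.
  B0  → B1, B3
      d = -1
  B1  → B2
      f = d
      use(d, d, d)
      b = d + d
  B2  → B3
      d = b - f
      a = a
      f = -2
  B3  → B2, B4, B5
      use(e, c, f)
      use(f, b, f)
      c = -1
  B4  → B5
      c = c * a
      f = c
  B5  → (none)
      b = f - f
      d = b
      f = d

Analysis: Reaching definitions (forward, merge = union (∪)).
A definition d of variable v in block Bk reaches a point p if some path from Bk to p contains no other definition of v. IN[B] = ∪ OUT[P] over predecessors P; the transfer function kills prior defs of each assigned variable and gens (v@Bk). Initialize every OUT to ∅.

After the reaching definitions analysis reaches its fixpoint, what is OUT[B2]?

Answer: {a@B2, b@B1, c@B3, d@B2, f@B2}

Derivation:
Converged values:
  B0:  IN={}  OUT={d@B0}
  B1:  IN={d@B0}  OUT={b@B1, d@B0, f@B1}
  B2:  IN={a@B2, b@B1, c@B3, d@B0, d@B2, f@B1, f@B2}  OUT={a@B2, b@B1, c@B3, d@B2, f@B2}
  B3:  IN={a@B2, b@B1, c@B3, d@B0, d@B2, f@B2}  OUT={a@B2, b@B1, c@B3, d@B0, d@B2, f@B2}
  B4:  IN={a@B2, b@B1, c@B3, d@B0, d@B2, f@B2}  OUT={a@B2, b@B1, c@B4, d@B0, d@B2, f@B4}
  B5:  IN={a@B2, b@B1, c@B3, c@B4, d@B0, d@B2, f@B2, f@B4}  OUT={a@B2, b@B5, c@B3, c@B4, d@B5, f@B5}

Merge at B2: IN[B2] = OUT[B1] ⊔ OUT[B3] = {a@B2, b@B1, c@B3, d@B0, d@B2, f@B1, f@B2}
Applying B2's transfer function to that IN value gives OUT[B2] (row B2 above).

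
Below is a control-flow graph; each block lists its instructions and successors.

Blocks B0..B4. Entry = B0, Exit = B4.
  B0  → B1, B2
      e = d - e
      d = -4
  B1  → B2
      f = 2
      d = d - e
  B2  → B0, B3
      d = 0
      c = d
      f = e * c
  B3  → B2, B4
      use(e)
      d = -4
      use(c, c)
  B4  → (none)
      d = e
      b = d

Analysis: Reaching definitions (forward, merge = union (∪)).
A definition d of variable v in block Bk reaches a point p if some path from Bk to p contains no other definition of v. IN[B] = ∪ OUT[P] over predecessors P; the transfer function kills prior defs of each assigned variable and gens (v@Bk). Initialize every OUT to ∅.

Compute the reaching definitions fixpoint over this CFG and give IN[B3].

Answer: {c@B2, d@B2, e@B0, f@B2}

Trace:
Per-block solution:
  B0:  IN={c@B2, d@B2, e@B0, f@B2}  OUT={c@B2, d@B0, e@B0, f@B2}
  B1:  IN={c@B2, d@B0, e@B0, f@B2}  OUT={c@B2, d@B1, e@B0, f@B1}
  B2:  IN={c@B2, d@B0, d@B1, d@B3, e@B0, f@B1, f@B2}  OUT={c@B2, d@B2, e@B0, f@B2}
  B3:  IN={c@B2, d@B2, e@B0, f@B2}  OUT={c@B2, d@B3, e@B0, f@B2}
  B4:  IN={c@B2, d@B3, e@B0, f@B2}  OUT={b@B4, c@B2, d@B4, e@B0, f@B2}

Merge at B3: IN[B3] = OUT[B2] = {c@B2, d@B2, e@B0, f@B2}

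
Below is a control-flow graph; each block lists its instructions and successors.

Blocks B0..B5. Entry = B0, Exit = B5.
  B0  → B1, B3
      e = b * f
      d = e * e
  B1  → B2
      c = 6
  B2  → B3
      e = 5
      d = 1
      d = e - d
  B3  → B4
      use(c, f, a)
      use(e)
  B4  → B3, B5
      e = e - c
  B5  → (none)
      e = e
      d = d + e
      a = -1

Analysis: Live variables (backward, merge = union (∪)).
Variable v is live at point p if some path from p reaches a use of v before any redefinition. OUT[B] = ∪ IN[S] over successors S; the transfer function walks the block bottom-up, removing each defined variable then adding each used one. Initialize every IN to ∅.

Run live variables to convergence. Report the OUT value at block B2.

Answer: {a, c, d, e, f}

Derivation:
Per-block solution:
  B0: | IN={a, b, c, f} | OUT={a, c, d, e, f}
  B1: | IN={a, f} | OUT={a, c, f}
  B2: | IN={a, c, f} | OUT={a, c, d, e, f}
  B3: | IN={a, c, d, e, f} | OUT={a, c, d, e, f}
  B4: | IN={a, c, d, e, f} | OUT={a, c, d, e, f}
  B5: | IN={d, e} | OUT={}

Merge at B2: OUT[B2] = IN[B3] = {a, c, d, e, f}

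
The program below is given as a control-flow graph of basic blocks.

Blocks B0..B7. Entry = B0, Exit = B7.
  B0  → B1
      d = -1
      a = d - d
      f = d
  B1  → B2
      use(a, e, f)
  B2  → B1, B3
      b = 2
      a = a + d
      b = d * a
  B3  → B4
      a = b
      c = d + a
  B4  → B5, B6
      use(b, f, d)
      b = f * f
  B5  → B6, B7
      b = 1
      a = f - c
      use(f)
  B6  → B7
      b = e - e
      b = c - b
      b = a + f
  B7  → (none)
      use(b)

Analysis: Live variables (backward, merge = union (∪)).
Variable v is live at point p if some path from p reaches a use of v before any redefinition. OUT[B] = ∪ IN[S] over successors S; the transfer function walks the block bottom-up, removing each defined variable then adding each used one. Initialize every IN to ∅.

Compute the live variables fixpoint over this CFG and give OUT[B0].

Answer: {a, d, e, f}

Trace:
Converged values:
  B0:  IN={e}  OUT={a, d, e, f}
  B1:  IN={a, d, e, f}  OUT={a, d, e, f}
  B2:  IN={a, d, e, f}  OUT={a, b, d, e, f}
  B3:  IN={b, d, e, f}  OUT={a, b, c, d, e, f}
  B4:  IN={a, b, c, d, e, f}  OUT={a, c, e, f}
  B5:  IN={c, e, f}  OUT={a, b, c, e, f}
  B6:  IN={a, c, e, f}  OUT={b}
  B7:  IN={b}  OUT={}

Merge at B0: OUT[B0] = IN[B1] = {a, d, e, f}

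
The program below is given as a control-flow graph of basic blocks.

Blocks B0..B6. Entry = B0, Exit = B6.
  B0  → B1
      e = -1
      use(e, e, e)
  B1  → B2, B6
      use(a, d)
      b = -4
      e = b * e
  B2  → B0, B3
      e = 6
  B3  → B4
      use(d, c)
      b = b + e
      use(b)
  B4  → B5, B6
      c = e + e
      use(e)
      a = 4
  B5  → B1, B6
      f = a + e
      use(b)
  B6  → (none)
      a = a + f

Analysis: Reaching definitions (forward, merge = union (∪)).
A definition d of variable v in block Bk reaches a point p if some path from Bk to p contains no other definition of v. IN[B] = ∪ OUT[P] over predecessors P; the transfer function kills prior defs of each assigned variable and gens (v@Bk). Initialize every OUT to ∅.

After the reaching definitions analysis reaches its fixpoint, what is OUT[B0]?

Converged values:
  B0: | IN={a@B4, b@B1, c@B4, e@B2, f@B5} | OUT={a@B4, b@B1, c@B4, e@B0, f@B5}
  B1: | IN={a@B4, b@B1, b@B3, c@B4, e@B0, e@B2, f@B5} | OUT={a@B4, b@B1, c@B4, e@B1, f@B5}
  B2: | IN={a@B4, b@B1, c@B4, e@B1, f@B5} | OUT={a@B4, b@B1, c@B4, e@B2, f@B5}
  B3: | IN={a@B4, b@B1, c@B4, e@B2, f@B5} | OUT={a@B4, b@B3, c@B4, e@B2, f@B5}
  B4: | IN={a@B4, b@B3, c@B4, e@B2, f@B5} | OUT={a@B4, b@B3, c@B4, e@B2, f@B5}
  B5: | IN={a@B4, b@B3, c@B4, e@B2, f@B5} | OUT={a@B4, b@B3, c@B4, e@B2, f@B5}
  B6: | IN={a@B4, b@B1, b@B3, c@B4, e@B1, e@B2, f@B5} | OUT={a@B6, b@B1, b@B3, c@B4, e@B1, e@B2, f@B5}

Merge at B0 (entry node, so the boundary value {} is joined with the incoming edge(s)): IN[B0] = {} ⊔ OUT[B2] = {a@B4, b@B1, c@B4, e@B2, f@B5}
Applying B0's transfer function to that IN value gives OUT[B0] (row B0 above).

Answer: {a@B4, b@B1, c@B4, e@B0, f@B5}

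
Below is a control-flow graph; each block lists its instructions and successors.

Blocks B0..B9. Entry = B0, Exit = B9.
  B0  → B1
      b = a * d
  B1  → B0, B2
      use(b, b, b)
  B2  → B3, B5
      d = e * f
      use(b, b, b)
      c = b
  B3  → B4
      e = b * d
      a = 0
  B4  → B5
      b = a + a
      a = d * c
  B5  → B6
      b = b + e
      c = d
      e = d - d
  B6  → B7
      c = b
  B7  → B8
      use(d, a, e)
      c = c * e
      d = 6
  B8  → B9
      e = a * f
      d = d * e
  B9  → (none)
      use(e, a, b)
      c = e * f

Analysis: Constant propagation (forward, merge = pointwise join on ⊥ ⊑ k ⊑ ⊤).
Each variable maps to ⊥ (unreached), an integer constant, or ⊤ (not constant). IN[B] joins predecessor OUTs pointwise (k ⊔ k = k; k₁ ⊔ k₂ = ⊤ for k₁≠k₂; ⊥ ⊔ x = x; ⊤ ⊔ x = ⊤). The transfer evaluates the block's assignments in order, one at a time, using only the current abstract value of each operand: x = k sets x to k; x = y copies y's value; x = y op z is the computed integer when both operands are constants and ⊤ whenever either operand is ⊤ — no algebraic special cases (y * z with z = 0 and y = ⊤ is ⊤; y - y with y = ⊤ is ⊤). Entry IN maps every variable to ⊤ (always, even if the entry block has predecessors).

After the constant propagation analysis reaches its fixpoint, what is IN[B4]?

Fixpoint table:
  B0:  IN=(all ⊤)  OUT=(all ⊤)
  B1:  IN=(all ⊤)  OUT=(all ⊤)
  B2:  IN=(all ⊤)  OUT=(all ⊤)
  B3:  IN=(all ⊤)  OUT={a:0; rest ⊤}
  B4:  IN={a:0; rest ⊤}  OUT={b:0; rest ⊤}
  B5:  IN=(all ⊤)  OUT=(all ⊤)
  B6:  IN=(all ⊤)  OUT=(all ⊤)
  B7:  IN=(all ⊤)  OUT={d:6; rest ⊤}
  B8:  IN={d:6; rest ⊤}  OUT=(all ⊤)
  B9:  IN=(all ⊤)  OUT=(all ⊤)

Merge at B4: IN[B4] = OUT[B3] = {a: 0, b: ⊤, c: ⊤, d: ⊤, e: ⊤, f: ⊤}

Answer: {a: 0, b: ⊤, c: ⊤, d: ⊤, e: ⊤, f: ⊤}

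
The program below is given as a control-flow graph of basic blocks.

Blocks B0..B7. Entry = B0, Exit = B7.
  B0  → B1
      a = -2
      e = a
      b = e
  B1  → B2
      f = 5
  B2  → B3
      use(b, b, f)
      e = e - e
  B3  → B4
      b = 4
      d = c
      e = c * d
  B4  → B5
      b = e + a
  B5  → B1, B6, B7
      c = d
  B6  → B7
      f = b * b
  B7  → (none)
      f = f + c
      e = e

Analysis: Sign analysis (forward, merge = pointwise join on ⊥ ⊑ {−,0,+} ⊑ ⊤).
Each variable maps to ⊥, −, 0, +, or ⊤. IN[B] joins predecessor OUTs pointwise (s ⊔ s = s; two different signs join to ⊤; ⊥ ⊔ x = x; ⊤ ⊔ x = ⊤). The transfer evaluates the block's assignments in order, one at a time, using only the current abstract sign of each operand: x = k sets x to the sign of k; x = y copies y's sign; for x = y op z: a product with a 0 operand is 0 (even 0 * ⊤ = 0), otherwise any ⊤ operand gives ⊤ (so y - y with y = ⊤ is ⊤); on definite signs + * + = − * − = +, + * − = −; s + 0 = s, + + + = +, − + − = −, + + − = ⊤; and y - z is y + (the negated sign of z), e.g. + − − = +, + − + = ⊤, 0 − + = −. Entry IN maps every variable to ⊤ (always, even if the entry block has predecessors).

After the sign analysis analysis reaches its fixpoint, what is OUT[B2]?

Answer: {a: -, b: ⊤, c: ⊤, d: ⊤, e: ⊤, f: +}

Derivation:
Per-block solution:
  B0:  IN=(all ⊤)  OUT={a:-, b:-, e:-; rest ⊤}
  B1:  IN={a:-; rest ⊤}  OUT={a:-, f:+; rest ⊤}
  B2:  IN={a:-, f:+; rest ⊤}  OUT={a:-, f:+; rest ⊤}
  B3:  IN={a:-, f:+; rest ⊤}  OUT={a:-, b:+, f:+; rest ⊤}
  B4:  IN={a:-, b:+, f:+; rest ⊤}  OUT={a:-, f:+; rest ⊤}
  B5:  IN={a:-, f:+; rest ⊤}  OUT={a:-, f:+; rest ⊤}
  B6:  IN={a:-, f:+; rest ⊤}  OUT={a:-; rest ⊤}
  B7:  IN={a:-; rest ⊤}  OUT={a:-; rest ⊤}

Merge at B2: IN[B2] = OUT[B1] = {a: -, b: ⊤, c: ⊤, d: ⊤, e: ⊤, f: +}
Applying B2's transfer function to that IN value gives OUT[B2] (row B2 above).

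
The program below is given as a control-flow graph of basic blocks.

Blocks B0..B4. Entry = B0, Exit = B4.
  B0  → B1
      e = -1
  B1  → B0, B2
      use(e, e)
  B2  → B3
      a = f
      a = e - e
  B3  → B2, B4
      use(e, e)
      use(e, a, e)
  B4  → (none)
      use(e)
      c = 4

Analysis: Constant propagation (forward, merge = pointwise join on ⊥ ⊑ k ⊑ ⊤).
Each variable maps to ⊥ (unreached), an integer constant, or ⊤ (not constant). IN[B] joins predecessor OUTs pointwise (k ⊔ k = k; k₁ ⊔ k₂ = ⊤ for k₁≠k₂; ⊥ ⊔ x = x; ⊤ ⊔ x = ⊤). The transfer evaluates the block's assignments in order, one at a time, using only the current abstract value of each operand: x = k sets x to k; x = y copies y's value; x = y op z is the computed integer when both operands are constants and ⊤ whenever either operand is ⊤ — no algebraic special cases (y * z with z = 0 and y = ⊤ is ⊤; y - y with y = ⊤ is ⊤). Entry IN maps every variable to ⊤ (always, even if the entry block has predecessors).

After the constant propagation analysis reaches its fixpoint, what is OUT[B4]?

Converged values:
  B0:  IN=(all ⊤)  OUT={e:-1; rest ⊤}
  B1:  IN={e:-1; rest ⊤}  OUT={e:-1; rest ⊤}
  B2:  IN={e:-1; rest ⊤}  OUT={a:0, e:-1; rest ⊤}
  B3:  IN={a:0, e:-1; rest ⊤}  OUT={a:0, e:-1; rest ⊤}
  B4:  IN={a:0, e:-1; rest ⊤}  OUT={a:0, c:4, e:-1; rest ⊤}

Merge at B4: IN[B4] = OUT[B3] = {a: 0, b: ⊤, c: ⊤, d: ⊤, e: -1, f: ⊤}
Applying B4's transfer function to that IN value gives OUT[B4] (row B4 above).

Answer: {a: 0, b: ⊤, c: 4, d: ⊤, e: -1, f: ⊤}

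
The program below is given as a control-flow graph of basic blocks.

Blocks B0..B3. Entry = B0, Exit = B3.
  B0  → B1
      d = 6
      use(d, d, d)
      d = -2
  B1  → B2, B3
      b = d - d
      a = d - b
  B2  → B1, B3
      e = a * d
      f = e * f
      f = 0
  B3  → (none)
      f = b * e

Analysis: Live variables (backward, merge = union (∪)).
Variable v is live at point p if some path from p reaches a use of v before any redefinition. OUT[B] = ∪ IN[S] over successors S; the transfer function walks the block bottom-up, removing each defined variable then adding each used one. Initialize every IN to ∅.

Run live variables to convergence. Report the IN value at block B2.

Answer: {a, b, d, f}

Trace:
Per-block solution:
  B0: | IN={e, f} | OUT={d, e, f}
  B1: | IN={d, e, f} | OUT={a, b, d, e, f}
  B2: | IN={a, b, d, f} | OUT={b, d, e, f}
  B3: | IN={b, e} | OUT={}

Merge at B2: OUT[B2] = IN[B1] ⊔ IN[B3] = {b, d, e, f}
Applying B2's transfer function to that OUT value gives IN[B2] (row B2 above).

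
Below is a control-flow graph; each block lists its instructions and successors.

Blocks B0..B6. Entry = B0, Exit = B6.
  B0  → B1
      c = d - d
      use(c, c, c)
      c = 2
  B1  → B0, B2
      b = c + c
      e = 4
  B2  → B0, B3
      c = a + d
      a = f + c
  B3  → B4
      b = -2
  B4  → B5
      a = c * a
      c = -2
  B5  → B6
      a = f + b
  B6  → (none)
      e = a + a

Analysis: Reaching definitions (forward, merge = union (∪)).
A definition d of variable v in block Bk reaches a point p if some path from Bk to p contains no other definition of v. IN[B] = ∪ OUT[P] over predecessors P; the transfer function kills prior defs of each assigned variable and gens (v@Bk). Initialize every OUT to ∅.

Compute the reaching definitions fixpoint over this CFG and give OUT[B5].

Fixpoint table:
  B0:  IN={a@B2, b@B1, c@B0, c@B2, e@B1}  OUT={a@B2, b@B1, c@B0, e@B1}
  B1:  IN={a@B2, b@B1, c@B0, e@B1}  OUT={a@B2, b@B1, c@B0, e@B1}
  B2:  IN={a@B2, b@B1, c@B0, e@B1}  OUT={a@B2, b@B1, c@B2, e@B1}
  B3:  IN={a@B2, b@B1, c@B2, e@B1}  OUT={a@B2, b@B3, c@B2, e@B1}
  B4:  IN={a@B2, b@B3, c@B2, e@B1}  OUT={a@B4, b@B3, c@B4, e@B1}
  B5:  IN={a@B4, b@B3, c@B4, e@B1}  OUT={a@B5, b@B3, c@B4, e@B1}
  B6:  IN={a@B5, b@B3, c@B4, e@B1}  OUT={a@B5, b@B3, c@B4, e@B6}

Merge at B5: IN[B5] = OUT[B4] = {a@B4, b@B3, c@B4, e@B1}
Applying B5's transfer function to that IN value gives OUT[B5] (row B5 above).

Answer: {a@B5, b@B3, c@B4, e@B1}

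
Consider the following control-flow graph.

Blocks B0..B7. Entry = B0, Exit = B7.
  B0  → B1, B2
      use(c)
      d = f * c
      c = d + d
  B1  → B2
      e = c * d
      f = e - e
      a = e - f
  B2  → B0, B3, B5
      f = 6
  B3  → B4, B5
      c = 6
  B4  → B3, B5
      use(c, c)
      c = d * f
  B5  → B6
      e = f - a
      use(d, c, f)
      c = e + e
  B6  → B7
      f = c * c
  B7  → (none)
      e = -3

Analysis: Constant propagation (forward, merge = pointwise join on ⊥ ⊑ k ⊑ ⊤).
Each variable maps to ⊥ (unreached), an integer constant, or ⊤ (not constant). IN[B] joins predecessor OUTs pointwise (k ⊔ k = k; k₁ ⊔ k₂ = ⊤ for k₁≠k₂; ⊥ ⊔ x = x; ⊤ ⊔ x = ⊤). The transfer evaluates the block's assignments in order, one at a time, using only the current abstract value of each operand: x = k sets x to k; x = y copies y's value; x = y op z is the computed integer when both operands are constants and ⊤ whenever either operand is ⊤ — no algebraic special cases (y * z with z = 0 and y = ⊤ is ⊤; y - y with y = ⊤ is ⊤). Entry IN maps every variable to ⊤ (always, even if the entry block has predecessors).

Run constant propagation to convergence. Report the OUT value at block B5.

Fixpoint table:
  B0:  IN=(all ⊤)  OUT=(all ⊤)
  B1:  IN=(all ⊤)  OUT=(all ⊤)
  B2:  IN=(all ⊤)  OUT={f:6; rest ⊤}
  B3:  IN={f:6; rest ⊤}  OUT={c:6, f:6; rest ⊤}
  B4:  IN={c:6, f:6; rest ⊤}  OUT={f:6; rest ⊤}
  B5:  IN={f:6; rest ⊤}  OUT={f:6; rest ⊤}
  B6:  IN={f:6; rest ⊤}  OUT=(all ⊤)
  B7:  IN=(all ⊤)  OUT={e:-3; rest ⊤}

Merge at B5: IN[B5] = OUT[B2] ⊔ OUT[B3] ⊔ OUT[B4] = {a: ⊤, b: ⊤, c: ⊤, d: ⊤, e: ⊤, f: 6}
Applying B5's transfer function to that IN value gives OUT[B5] (row B5 above).

Answer: {a: ⊤, b: ⊤, c: ⊤, d: ⊤, e: ⊤, f: 6}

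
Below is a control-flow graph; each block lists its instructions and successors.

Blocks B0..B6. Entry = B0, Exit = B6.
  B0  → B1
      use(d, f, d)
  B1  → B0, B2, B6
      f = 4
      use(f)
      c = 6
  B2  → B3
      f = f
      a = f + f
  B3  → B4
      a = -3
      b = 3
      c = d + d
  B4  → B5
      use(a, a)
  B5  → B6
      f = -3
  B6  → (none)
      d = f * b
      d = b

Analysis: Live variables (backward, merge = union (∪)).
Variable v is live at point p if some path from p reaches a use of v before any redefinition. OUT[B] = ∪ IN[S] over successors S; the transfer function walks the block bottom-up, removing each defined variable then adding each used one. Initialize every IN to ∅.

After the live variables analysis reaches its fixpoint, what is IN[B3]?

Per-block solution:
  B0:   IN={b, d, f}   OUT={b, d}
  B1:   IN={b, d}   OUT={b, d, f}
  B2:   IN={d, f}   OUT={d}
  B3:   IN={d}   OUT={a, b}
  B4:   IN={a, b}   OUT={b}
  B5:   IN={b}   OUT={b, f}
  B6:   IN={b, f}   OUT={}

Merge at B3: OUT[B3] = IN[B4] = {a, b}
Applying B3's transfer function to that OUT value gives IN[B3] (row B3 above).

Answer: {d}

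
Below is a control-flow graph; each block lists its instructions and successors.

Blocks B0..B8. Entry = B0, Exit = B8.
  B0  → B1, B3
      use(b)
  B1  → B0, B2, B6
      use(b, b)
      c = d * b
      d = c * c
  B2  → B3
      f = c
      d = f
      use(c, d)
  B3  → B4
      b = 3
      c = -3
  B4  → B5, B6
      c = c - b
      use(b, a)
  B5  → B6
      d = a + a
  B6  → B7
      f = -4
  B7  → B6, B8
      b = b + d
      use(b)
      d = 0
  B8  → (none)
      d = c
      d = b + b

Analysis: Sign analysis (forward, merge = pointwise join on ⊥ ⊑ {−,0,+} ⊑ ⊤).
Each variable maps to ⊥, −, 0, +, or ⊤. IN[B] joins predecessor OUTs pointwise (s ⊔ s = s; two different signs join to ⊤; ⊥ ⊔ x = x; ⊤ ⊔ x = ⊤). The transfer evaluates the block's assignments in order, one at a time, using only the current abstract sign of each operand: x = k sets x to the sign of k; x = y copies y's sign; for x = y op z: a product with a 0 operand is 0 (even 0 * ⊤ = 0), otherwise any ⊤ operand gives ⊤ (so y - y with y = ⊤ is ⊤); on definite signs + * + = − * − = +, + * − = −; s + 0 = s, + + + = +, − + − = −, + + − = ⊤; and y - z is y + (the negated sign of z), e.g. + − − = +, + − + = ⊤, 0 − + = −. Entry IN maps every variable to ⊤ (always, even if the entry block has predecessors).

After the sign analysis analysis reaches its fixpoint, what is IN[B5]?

Fixpoint table:
  B0:  IN=(all ⊤)  OUT=(all ⊤)
  B1:  IN=(all ⊤)  OUT=(all ⊤)
  B2:  IN=(all ⊤)  OUT=(all ⊤)
  B3:  IN=(all ⊤)  OUT={b:+, c:-; rest ⊤}
  B4:  IN={b:+, c:-; rest ⊤}  OUT={b:+, c:-; rest ⊤}
  B5:  IN={b:+, c:-; rest ⊤}  OUT={b:+, c:-; rest ⊤}
  B6:  IN=(all ⊤)  OUT={f:-; rest ⊤}
  B7:  IN={f:-; rest ⊤}  OUT={d:0, f:-; rest ⊤}
  B8:  IN={d:0, f:-; rest ⊤}  OUT={f:-; rest ⊤}

Merge at B5: IN[B5] = OUT[B4] = {a: ⊤, b: +, c: -, d: ⊤, e: ⊤, f: ⊤}

Answer: {a: ⊤, b: +, c: -, d: ⊤, e: ⊤, f: ⊤}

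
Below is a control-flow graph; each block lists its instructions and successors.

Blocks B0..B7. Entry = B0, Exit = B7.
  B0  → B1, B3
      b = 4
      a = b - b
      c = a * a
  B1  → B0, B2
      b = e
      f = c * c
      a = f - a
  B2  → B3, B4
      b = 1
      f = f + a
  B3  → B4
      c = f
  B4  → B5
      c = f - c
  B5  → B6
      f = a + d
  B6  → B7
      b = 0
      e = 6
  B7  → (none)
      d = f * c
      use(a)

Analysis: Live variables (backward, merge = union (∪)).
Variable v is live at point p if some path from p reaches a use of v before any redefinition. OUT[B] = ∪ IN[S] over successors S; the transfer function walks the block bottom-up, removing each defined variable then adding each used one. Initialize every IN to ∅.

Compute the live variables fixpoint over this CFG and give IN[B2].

Converged values:
  B0: | IN={d, e, f} | OUT={a, c, d, e, f}
  B1: | IN={a, c, d, e} | OUT={a, c, d, e, f}
  B2: | IN={a, c, d, f} | OUT={a, c, d, f}
  B3: | IN={a, d, f} | OUT={a, c, d, f}
  B4: | IN={a, c, d, f} | OUT={a, c, d}
  B5: | IN={a, c, d} | OUT={a, c, f}
  B6: | IN={a, c, f} | OUT={a, c, f}
  B7: | IN={a, c, f} | OUT={}

Merge at B2: OUT[B2] = IN[B3] ⊔ IN[B4] = {a, c, d, f}
Applying B2's transfer function to that OUT value gives IN[B2] (row B2 above).

Answer: {a, c, d, f}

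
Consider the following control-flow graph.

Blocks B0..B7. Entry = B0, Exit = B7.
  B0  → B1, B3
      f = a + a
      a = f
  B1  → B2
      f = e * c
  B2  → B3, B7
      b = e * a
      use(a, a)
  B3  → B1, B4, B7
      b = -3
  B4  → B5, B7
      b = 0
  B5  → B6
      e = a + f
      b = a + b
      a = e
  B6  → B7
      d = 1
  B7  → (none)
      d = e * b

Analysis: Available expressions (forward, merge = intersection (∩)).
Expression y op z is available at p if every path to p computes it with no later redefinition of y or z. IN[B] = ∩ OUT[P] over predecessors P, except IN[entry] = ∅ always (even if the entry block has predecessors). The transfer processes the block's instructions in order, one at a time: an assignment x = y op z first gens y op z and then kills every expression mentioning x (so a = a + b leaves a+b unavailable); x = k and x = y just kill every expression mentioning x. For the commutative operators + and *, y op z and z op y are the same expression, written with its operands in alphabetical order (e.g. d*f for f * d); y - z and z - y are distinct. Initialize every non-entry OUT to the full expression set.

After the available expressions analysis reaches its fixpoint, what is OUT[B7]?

Answer: {b*e}

Trace:
Per-block solution:
  B0:   IN={}   OUT={}
  B1:   IN={}   OUT={c*e}
  B2:   IN={c*e}   OUT={a*e, c*e}
  B3:   IN={}   OUT={}
  B4:   IN={}   OUT={}
  B5:   IN={}   OUT={}
  B6:   IN={}   OUT={}
  B7:   IN={}   OUT={b*e}

Merge at B7: IN[B7] = OUT[B2] ∩ OUT[B3] ∩ OUT[B4] ∩ OUT[B6] = {}
Applying B7's transfer function to that IN value gives OUT[B7] (row B7 above).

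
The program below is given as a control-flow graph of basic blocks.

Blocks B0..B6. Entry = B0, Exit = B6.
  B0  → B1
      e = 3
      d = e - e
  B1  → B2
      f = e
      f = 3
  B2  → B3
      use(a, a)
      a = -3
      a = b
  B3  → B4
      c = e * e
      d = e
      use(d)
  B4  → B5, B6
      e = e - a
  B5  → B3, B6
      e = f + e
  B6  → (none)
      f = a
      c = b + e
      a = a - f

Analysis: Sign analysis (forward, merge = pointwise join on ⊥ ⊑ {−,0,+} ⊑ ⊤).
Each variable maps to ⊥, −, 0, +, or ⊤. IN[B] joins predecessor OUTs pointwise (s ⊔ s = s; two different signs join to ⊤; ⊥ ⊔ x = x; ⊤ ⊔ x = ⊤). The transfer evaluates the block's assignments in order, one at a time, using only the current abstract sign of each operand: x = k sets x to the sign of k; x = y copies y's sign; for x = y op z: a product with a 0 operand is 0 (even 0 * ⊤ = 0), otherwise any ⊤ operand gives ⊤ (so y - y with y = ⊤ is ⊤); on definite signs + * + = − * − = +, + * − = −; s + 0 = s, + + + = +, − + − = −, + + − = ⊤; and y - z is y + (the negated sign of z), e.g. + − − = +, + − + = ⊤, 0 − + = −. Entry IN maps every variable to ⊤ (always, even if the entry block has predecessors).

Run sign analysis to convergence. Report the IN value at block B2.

Answer: {a: ⊤, b: ⊤, c: ⊤, d: ⊤, e: +, f: +}

Derivation:
Converged values:
  B0:  IN=(all ⊤)  OUT={e:+; rest ⊤}
  B1:  IN={e:+; rest ⊤}  OUT={e:+, f:+; rest ⊤}
  B2:  IN={e:+, f:+; rest ⊤}  OUT={e:+, f:+; rest ⊤}
  B3:  IN={f:+; rest ⊤}  OUT={f:+; rest ⊤}
  B4:  IN={f:+; rest ⊤}  OUT={f:+; rest ⊤}
  B5:  IN={f:+; rest ⊤}  OUT={f:+; rest ⊤}
  B6:  IN={f:+; rest ⊤}  OUT=(all ⊤)

Merge at B2: IN[B2] = OUT[B1] = {a: ⊤, b: ⊤, c: ⊤, d: ⊤, e: +, f: +}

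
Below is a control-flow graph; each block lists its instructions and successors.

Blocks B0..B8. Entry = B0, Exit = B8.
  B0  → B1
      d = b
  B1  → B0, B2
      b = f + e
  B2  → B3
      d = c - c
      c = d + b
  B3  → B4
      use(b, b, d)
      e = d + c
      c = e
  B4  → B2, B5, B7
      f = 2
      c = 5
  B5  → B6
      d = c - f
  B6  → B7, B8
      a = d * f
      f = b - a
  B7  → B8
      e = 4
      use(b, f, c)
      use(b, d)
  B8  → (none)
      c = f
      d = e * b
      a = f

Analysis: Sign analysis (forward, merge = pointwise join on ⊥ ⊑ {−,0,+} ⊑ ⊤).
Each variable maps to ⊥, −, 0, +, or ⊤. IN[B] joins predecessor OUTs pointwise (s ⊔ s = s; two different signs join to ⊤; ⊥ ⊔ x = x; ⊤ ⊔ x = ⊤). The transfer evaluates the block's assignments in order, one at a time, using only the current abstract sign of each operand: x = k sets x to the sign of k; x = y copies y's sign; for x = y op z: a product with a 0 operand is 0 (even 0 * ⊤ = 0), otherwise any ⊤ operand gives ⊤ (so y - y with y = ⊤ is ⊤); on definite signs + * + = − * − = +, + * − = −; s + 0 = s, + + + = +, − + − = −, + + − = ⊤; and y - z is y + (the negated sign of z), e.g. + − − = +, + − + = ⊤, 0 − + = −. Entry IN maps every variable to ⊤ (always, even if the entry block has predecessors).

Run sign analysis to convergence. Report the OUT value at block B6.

Answer: {a: ⊤, b: ⊤, c: +, d: ⊤, e: ⊤, f: ⊤}

Derivation:
Converged values:
  B0: | IN=(all ⊤) | OUT=(all ⊤)
  B1: | IN=(all ⊤) | OUT=(all ⊤)
  B2: | IN=(all ⊤) | OUT=(all ⊤)
  B3: | IN=(all ⊤) | OUT=(all ⊤)
  B4: | IN=(all ⊤) | OUT={c:+, f:+; rest ⊤}
  B5: | IN={c:+, f:+; rest ⊤} | OUT={c:+, f:+; rest ⊤}
  B6: | IN={c:+, f:+; rest ⊤} | OUT={c:+; rest ⊤}
  B7: | IN={c:+; rest ⊤} | OUT={c:+, e:+; rest ⊤}
  B8: | IN={c:+; rest ⊤} | OUT=(all ⊤)

Merge at B6: IN[B6] = OUT[B5] = {a: ⊤, b: ⊤, c: +, d: ⊤, e: ⊤, f: +}
Applying B6's transfer function to that IN value gives OUT[B6] (row B6 above).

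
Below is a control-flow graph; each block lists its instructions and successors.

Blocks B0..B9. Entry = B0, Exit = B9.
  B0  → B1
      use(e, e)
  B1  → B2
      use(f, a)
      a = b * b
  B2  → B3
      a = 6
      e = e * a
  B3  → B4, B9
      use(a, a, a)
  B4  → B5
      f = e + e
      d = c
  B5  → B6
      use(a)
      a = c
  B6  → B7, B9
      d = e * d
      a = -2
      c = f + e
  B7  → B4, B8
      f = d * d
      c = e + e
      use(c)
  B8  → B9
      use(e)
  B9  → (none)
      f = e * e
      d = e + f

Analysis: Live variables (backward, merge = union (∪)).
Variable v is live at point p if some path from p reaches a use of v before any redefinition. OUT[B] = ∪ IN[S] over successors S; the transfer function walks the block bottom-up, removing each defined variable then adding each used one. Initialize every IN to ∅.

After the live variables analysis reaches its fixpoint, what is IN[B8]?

Fixpoint table:
  B0:   IN={a, b, c, e, f}   OUT={a, b, c, e, f}
  B1:   IN={a, b, c, e, f}   OUT={c, e}
  B2:   IN={c, e}   OUT={a, c, e}
  B3:   IN={a, c, e}   OUT={a, c, e}
  B4:   IN={a, c, e}   OUT={a, c, d, e, f}
  B5:   IN={a, c, d, e, f}   OUT={d, e, f}
  B6:   IN={d, e, f}   OUT={a, d, e}
  B7:   IN={a, d, e}   OUT={a, c, e}
  B8:   IN={e}   OUT={e}
  B9:   IN={e}   OUT={}

Merge at B8: OUT[B8] = IN[B9] = {e}
Applying B8's transfer function to that OUT value gives IN[B8] (row B8 above).

Answer: {e}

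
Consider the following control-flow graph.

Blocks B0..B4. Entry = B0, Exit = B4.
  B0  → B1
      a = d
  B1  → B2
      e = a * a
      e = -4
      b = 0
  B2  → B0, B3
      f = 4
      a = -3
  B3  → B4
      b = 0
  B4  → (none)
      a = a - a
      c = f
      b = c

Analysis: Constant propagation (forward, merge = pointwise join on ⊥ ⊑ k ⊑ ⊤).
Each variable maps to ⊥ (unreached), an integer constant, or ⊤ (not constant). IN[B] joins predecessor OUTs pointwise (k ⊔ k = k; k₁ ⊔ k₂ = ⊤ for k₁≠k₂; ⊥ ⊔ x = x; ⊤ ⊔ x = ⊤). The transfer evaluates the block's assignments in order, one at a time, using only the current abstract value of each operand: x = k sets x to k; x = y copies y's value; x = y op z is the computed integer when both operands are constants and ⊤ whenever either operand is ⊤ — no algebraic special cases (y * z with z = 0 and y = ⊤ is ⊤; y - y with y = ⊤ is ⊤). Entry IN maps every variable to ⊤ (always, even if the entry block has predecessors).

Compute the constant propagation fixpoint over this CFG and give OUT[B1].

Converged values:
  B0:   IN=(all ⊤)   OUT=(all ⊤)
  B1:   IN=(all ⊤)   OUT={b:0, e:-4; rest ⊤}
  B2:   IN={b:0, e:-4; rest ⊤}   OUT={a:-3, b:0, e:-4, f:4; rest ⊤}
  B3:   IN={a:-3, b:0, e:-4, f:4; rest ⊤}   OUT={a:-3, b:0, e:-4, f:4; rest ⊤}
  B4:   IN={a:-3, b:0, e:-4, f:4; rest ⊤}   OUT={a:0, b:4, c:4, e:-4, f:4; rest ⊤}

Merge at B1: IN[B1] = OUT[B0] = {a: ⊤, b: ⊤, c: ⊤, d: ⊤, e: ⊤, f: ⊤}
Applying B1's transfer function to that IN value gives OUT[B1] (row B1 above).

Answer: {a: ⊤, b: 0, c: ⊤, d: ⊤, e: -4, f: ⊤}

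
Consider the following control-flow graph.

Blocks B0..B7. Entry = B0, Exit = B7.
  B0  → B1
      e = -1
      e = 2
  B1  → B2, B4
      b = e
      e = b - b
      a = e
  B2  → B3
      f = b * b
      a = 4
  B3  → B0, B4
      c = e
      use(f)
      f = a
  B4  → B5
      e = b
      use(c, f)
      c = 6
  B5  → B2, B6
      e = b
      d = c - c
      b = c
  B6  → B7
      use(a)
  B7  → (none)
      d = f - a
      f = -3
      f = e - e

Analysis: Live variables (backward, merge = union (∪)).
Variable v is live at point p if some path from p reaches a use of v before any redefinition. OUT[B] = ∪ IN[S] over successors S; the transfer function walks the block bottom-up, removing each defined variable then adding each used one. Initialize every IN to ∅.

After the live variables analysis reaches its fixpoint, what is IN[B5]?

Answer: {a, b, c, f}

Trace:
Fixpoint table:
  B0:   IN={c, f}   OUT={c, e, f}
  B1:   IN={c, e, f}   OUT={a, b, c, e, f}
  B2:   IN={b, e}   OUT={a, b, e, f}
  B3:   IN={a, b, e, f}   OUT={a, b, c, f}
  B4:   IN={a, b, c, f}   OUT={a, b, c, f}
  B5:   IN={a, b, c, f}   OUT={a, b, e, f}
  B6:   IN={a, e, f}   OUT={a, e, f}
  B7:   IN={a, e, f}   OUT={}

Merge at B5: OUT[B5] = IN[B2] ⊔ IN[B6] = {a, b, e, f}
Applying B5's transfer function to that OUT value gives IN[B5] (row B5 above).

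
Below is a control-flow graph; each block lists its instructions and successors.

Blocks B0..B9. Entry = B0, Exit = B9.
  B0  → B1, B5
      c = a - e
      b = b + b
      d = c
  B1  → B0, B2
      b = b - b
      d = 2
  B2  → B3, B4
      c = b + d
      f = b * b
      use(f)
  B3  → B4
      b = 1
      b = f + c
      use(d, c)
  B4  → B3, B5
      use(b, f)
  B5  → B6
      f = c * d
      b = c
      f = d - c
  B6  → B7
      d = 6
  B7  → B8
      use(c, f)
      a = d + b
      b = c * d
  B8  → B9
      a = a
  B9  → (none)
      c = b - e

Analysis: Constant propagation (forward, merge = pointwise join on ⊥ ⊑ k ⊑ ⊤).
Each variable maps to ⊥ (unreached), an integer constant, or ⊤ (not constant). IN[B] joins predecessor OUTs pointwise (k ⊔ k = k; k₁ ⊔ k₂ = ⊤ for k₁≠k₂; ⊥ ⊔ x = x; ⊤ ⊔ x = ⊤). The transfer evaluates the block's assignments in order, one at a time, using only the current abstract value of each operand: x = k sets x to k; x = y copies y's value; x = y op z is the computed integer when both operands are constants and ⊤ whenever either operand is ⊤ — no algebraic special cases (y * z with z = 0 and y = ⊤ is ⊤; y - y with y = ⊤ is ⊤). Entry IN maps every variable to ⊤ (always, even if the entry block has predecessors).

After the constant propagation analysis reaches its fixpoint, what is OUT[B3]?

Answer: {a: ⊤, b: ⊤, c: ⊤, d: 2, e: ⊤, f: ⊤}

Trace:
Converged values:
  B0:  IN=(all ⊤)  OUT=(all ⊤)
  B1:  IN=(all ⊤)  OUT={d:2; rest ⊤}
  B2:  IN={d:2; rest ⊤}  OUT={d:2; rest ⊤}
  B3:  IN={d:2; rest ⊤}  OUT={d:2; rest ⊤}
  B4:  IN={d:2; rest ⊤}  OUT={d:2; rest ⊤}
  B5:  IN=(all ⊤)  OUT=(all ⊤)
  B6:  IN=(all ⊤)  OUT={d:6; rest ⊤}
  B7:  IN={d:6; rest ⊤}  OUT={d:6; rest ⊤}
  B8:  IN={d:6; rest ⊤}  OUT={d:6; rest ⊤}
  B9:  IN={d:6; rest ⊤}  OUT={d:6; rest ⊤}

Merge at B3: IN[B3] = OUT[B2] ⊔ OUT[B4] = {a: ⊤, b: ⊤, c: ⊤, d: 2, e: ⊤, f: ⊤}
Applying B3's transfer function to that IN value gives OUT[B3] (row B3 above).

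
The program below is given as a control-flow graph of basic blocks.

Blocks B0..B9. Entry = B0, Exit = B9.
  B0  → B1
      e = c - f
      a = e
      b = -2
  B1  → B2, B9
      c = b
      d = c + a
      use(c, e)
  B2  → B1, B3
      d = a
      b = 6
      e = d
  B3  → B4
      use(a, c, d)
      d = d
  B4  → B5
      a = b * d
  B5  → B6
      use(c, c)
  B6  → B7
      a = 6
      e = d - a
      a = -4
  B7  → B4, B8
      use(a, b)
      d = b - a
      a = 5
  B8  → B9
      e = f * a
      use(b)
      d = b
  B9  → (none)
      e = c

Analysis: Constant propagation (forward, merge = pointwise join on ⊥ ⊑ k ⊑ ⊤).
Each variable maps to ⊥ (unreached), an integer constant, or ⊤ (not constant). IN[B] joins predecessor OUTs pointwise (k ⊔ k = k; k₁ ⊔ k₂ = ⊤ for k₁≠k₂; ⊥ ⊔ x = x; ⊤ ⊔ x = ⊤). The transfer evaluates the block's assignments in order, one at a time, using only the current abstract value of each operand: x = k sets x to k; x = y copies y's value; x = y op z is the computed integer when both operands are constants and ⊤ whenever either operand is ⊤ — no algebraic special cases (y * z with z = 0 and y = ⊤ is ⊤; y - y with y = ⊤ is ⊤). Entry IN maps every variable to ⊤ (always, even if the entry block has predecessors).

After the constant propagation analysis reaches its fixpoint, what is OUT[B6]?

Answer: {a: -4, b: 6, c: ⊤, d: ⊤, e: ⊤, f: ⊤}

Derivation:
Converged values:
  B0:  IN=(all ⊤)  OUT={b:-2; rest ⊤}
  B1:  IN=(all ⊤)  OUT=(all ⊤)
  B2:  IN=(all ⊤)  OUT={b:6; rest ⊤}
  B3:  IN={b:6; rest ⊤}  OUT={b:6; rest ⊤}
  B4:  IN={b:6; rest ⊤}  OUT={b:6; rest ⊤}
  B5:  IN={b:6; rest ⊤}  OUT={b:6; rest ⊤}
  B6:  IN={b:6; rest ⊤}  OUT={a:-4, b:6; rest ⊤}
  B7:  IN={a:-4, b:6; rest ⊤}  OUT={a:5, b:6, d:10; rest ⊤}
  B8:  IN={a:5, b:6, d:10; rest ⊤}  OUT={a:5, b:6, d:6; rest ⊤}
  B9:  IN=(all ⊤)  OUT=(all ⊤)

Merge at B6: IN[B6] = OUT[B5] = {a: ⊤, b: 6, c: ⊤, d: ⊤, e: ⊤, f: ⊤}
Applying B6's transfer function to that IN value gives OUT[B6] (row B6 above).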